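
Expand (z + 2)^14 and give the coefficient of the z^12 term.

364

The general term is C(14,j)·(z)^j·(2)^(14-j); the z^12 term has j = 12.
C(14,12) = 91.
Coefficient = C(14,12) · 2^2 = 91 · 4 = 364.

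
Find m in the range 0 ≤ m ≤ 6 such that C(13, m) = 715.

4

C(13,m) increases on 0 ≤ m ≤ 6. C(13,3) = 286 and C(13,4) = 715, so m = 4.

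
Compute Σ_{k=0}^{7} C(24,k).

1 + 24 + 276 + 2024 + 10626 + 42504 + 134596 + 346104 = 536155.

536155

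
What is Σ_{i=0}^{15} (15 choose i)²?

155117520

Σ C(15,i)² is the coefficient of x^15 in (1+x)^15(1+x)^15 = (1+x)^30, i.e. C(30,15) = 155117520.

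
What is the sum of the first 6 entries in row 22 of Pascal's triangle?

1 + 22 + 231 + 1540 + 7315 + 26334 = 35443.

35443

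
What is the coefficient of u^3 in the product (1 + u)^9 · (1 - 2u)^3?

Coefficient of u^3 = Σ_{j} C(9,j)·1^j·C(3,3-j)·(-2)^(3-j) for j from 0 to 3.
= (-8) + 108 + (-216) + 84 = -32.

-32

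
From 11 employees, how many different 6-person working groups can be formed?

This is C(11,6) = 462.

462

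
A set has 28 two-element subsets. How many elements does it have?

8

n(n−1)/2 = 28 ⇒ n(n−1) = 56. Since 8·7 = 56, n = 8.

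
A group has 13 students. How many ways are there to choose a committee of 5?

1287

This is C(13,5) = 1287.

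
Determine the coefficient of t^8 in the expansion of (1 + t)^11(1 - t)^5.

0

Coefficient of t^8 = Σ_{j} C(11,j)·1^j·C(5,8-j)·(-1)^(8-j) for j from 3 to 8.
= (-165) + 1650 + (-4620) + 4620 + (-1650) + 165 = 0.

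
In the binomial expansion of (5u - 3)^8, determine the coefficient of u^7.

-1875000

The general term is C(8,j)·(5u)^j·(-3)^(8-j); the u^7 term has j = 7.
C(8,7) = 8.
Coefficient = C(8,7) · 5^7 · (-3)^1 = 8 · 78125 · (-3) = -1875000.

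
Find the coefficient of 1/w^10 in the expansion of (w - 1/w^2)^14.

3003

General term: C(14,j)·(w)^j·(-1/w^2)^(14-j), with w-exponent 1j − 2(14−j) = 3j − 28.
Set 3j − 28 = -10: j = 6.
C(14,6) = 3003; 1^6 = 1; (-1)^8 = 1.
Coefficient = 3003 · 1 · 1 = 3003.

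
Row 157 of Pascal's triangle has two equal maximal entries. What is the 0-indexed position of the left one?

78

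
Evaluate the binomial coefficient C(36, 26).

C(36,26) = C(36,10) by symmetry.
C(36,10) = (36·35·34·33·32·31·30·29·28·27) / 10! = 922393263052800 / 3628800 = 254186856.

254186856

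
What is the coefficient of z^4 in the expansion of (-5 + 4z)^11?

-6600000000

The general term is C(11,j)·(-5)^j·(4z)^(11-j); the z^4 term has j = 7.
C(11,7) = 330.
Coefficient = C(11,7) · (-5)^7 · 4^4 = 330 · (-78125) · 256 = -6600000000.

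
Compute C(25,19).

177100

C(25,19) = C(25,6) by symmetry.
C(25,6) = (25·24·23·22·21·20) / 6! = 127512000 / 720 = 177100.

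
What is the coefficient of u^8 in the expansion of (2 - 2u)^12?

2027520

The general term is C(12,j)·(2)^j·(-2u)^(12-j); the u^8 term has j = 4.
C(12,4) = 495.
Coefficient = C(12,4) · 2^4 · (-2)^8 = 495 · 16 · 256 = 2027520.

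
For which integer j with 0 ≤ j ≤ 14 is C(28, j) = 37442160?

C(28,j) increases on 0 ≤ j ≤ 14. C(28,12) = 30421755 and C(28,13) = 37442160, so j = 13.

13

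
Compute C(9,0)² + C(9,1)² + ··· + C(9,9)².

48620

Σ C(9,i)² is the coefficient of x^9 in (1+x)^9(1+x)^9 = (1+x)^18, i.e. C(18,9) = 48620.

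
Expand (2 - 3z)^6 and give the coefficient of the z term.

The general term is C(6,j)·(2)^j·(-3z)^(6-j); the z^1 term has j = 5.
C(6,5) = 6.
Coefficient = C(6,5) · 2^5 · (-3)^1 = 6 · 32 · (-3) = -576.

-576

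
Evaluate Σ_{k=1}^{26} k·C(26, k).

Since k·C(26,k) = 26·C(25,k−1), the sum is 26·2^25 = 26·33554432 = 872415232.

872415232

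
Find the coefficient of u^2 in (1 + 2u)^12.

The general term is C(12,j)·(1)^j·(2u)^(12-j); the u^2 term has j = 10.
C(12,10) = 66.
Coefficient = C(12,10) · 2^2 = 66 · 4 = 264.

264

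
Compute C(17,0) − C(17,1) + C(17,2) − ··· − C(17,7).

-11440

The partial alternating sum Σ_{k=0}^{7} (−1)^k C(17,k) = (−1)^7 C(16,7) = -11440.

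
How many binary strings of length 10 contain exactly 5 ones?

Choose the 5 positions: C(10,5) = 252.

252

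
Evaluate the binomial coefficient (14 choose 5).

C(14,5) = (14·13·12·11·10) / 5! = 240240 / 120 = 2002.

2002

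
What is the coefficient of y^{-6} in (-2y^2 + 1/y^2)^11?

5280

General term: C(11,j)·(-2y^2)^j·(1/y^2)^(11-j), with y-exponent 2j − 2(11−j) = 4j − 22.
Set 4j − 22 = -6: j = 4.
C(11,4) = 330; (-2)^4 = 16; 1^7 = 1.
Coefficient = 330 · 16 · 1 = 5280.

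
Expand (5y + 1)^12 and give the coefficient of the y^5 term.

2475000

The general term is C(12,j)·(5y)^j·(1)^(12-j); the y^5 term has j = 5.
C(12,5) = 792.
Coefficient = C(12,5) · 5^5 = 792 · 3125 = 2475000.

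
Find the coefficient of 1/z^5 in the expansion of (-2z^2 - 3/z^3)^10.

1959552

General term: C(10,j)·(-2z^2)^j·(-3/z^3)^(10-j), with z-exponent 2j − 3(10−j) = 5j − 30.
Set 5j − 30 = -5: j = 5.
C(10,5) = 252; (-2)^5 = -32; (-3)^5 = -243.
Coefficient = 252 · (-32) · (-243) = 1959552.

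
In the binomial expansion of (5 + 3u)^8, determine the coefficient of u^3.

4725000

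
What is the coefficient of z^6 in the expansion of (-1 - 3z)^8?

20412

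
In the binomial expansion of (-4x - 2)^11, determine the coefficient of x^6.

-60555264

The general term is C(11,j)·(-4x)^j·(-2)^(11-j); the x^6 term has j = 6.
C(11,6) = 462.
Coefficient = C(11,6) · (-4)^6 · (-2)^5 = 462 · 4096 · (-32) = -60555264.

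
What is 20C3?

1140

C(20,3) = (20·19·18) / 3! = 6840 / 6 = 1140.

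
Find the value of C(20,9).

167960

C(20,9) = (20·19·18·17·16·15·14·13·12) / 9! = 60949324800 / 362880 = 167960.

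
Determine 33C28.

237336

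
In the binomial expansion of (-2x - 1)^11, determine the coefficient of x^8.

The general term is C(11,j)·(-2x)^j·(-1)^(11-j); the x^8 term has j = 8.
C(11,8) = 165.
Coefficient = C(11,8) · (-2)^8 · (-1)^3 = 165 · 256 · (-1) = -42240.

-42240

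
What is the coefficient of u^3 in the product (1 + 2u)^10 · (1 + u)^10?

Coefficient of u^3 = Σ_{j} C(10,j)·2^j·C(10,3-j)·1^(3-j) for j from 0 to 3.
= 120 + 900 + 1800 + 960 = 3780.

3780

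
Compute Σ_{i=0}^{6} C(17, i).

21778

1 + 17 + 136 + 680 + 2380 + 6188 + 12376 = 21778.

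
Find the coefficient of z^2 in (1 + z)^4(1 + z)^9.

(1 + z)^4(1 + z)^9 = (1 + z)^13, so the coefficient of z^2 is C(13,2)·1^2 = 78·1 = 78.

78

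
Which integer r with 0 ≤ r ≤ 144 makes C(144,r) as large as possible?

C(144,r) is maximized at r = 144/2 = 72.

72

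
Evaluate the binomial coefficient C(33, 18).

C(33,18) = C(33,15) by symmetry.
C(33,15) = (33·32·31·30·29·28·27·26·25·24·23·22·21·20·19) / 15! = 1356265350621941760000 / 1307674368000 = 1037158320.

1037158320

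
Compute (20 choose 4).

4845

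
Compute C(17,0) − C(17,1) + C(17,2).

The partial alternating sum Σ_{k=0}^{2} (−1)^k C(17,k) = (−1)^2 C(16,2) = 120.

120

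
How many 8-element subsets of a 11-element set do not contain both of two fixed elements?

81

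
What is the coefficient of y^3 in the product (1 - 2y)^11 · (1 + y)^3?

Coefficient of y^3 = Σ_{j} C(11,j)·(-2)^j·C(3,3-j)·1^(3-j) for j from 0 to 3.
= 1 + (-66) + 660 + (-1320) = -725.

-725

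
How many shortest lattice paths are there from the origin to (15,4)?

Each path is a sequence of 19 steps with 15 rights: C(19,15) = 3876.

3876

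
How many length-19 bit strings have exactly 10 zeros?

Choose the 10 positions: C(19,10) = 92378.

92378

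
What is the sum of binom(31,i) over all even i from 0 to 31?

1073741824

Even-i terms of row 31 sum to 2^30 = 1073741824.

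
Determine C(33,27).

C(33,27) = C(33,6) by symmetry.
C(33,6) = (33·32·31·30·29·28) / 6! = 797448960 / 720 = 1107568.

1107568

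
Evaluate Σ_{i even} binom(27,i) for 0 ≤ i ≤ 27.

Even-i terms of row 27 sum to 2^26 = 67108864.

67108864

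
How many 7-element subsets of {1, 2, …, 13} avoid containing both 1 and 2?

1254

All 7-subsets: C(13,7) = 1716. Those containing both fixed elements: C(11,5) = 462.
1716 − 462 = 1254.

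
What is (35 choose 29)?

1623160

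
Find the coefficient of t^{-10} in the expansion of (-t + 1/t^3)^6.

General term: C(6,j)·(-t)^j·(1/t^3)^(6-j), with t-exponent 1j − 3(6−j) = 4j − 18.
Set 4j − 18 = -10: j = 2.
C(6,2) = 15; (-1)^2 = 1; 1^4 = 1.
Coefficient = 15 · 1 · 1 = 15.

15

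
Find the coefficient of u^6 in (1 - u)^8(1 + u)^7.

-35

Coefficient of u^6 = Σ_{j} C(8,j)·(-1)^j·C(7,6-j)·1^(6-j) for j from 0 to 6.
= 7 + (-168) + 980 + (-1960) + 1470 + (-392) + 28 = -35.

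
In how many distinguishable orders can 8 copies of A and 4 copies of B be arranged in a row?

Choose positions for the A's: C(12,8) = 495.

495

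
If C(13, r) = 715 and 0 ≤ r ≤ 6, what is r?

4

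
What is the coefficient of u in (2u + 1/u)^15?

1647360

General term: C(15,j)·(2u)^j·(1/u)^(15-j), with u-exponent 1j − 1(15−j) = 2j − 15.
Set 2j − 15 = 1: j = 8.
C(15,8) = 6435; 2^8 = 256; 1^7 = 1.
Coefficient = 6435 · 256 · 1 = 1647360.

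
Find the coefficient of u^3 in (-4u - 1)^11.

-10560

The general term is C(11,j)·(-4u)^j·(-1)^(11-j); the u^3 term has j = 3.
C(11,3) = 165.
Coefficient = C(11,3) · (-4)^3 = 165 · (-64) = -10560.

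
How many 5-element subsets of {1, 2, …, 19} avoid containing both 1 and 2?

10948

All 5-subsets: C(19,5) = 11628. Those containing both fixed elements: C(17,3) = 680.
11628 − 680 = 10948.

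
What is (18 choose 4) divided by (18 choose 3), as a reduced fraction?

C(n,k+1)/C(n,k) = (n−k)/(k+1) = (18−3)/(3+1) = 15/4.

15/4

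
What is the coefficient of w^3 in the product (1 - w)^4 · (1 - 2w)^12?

Coefficient of w^3 = Σ_{j} C(4,j)·(-1)^j·C(12,3-j)·(-2)^(3-j) for j from 0 to 3.
= (-1760) + (-1056) + (-144) + (-4) = -2964.

-2964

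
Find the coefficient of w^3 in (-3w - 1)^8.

The general term is C(8,j)·(-3w)^j·(-1)^(8-j); the w^3 term has j = 3.
C(8,3) = 56.
Coefficient = C(8,3) · (-3)^3 · (-1)^5 = 56 · (-27) · (-1) = 1512.

1512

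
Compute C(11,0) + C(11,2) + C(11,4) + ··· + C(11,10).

Even-k terms of row 11 sum to 2^10 = 1024.

1024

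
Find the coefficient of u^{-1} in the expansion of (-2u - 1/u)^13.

-109824

General term: C(13,j)·(-2u)^j·(-1/u)^(13-j), with u-exponent 1j − 1(13−j) = 2j − 13.
Set 2j − 13 = -1: j = 6.
C(13,6) = 1716; (-2)^6 = 64; (-1)^7 = -1.
Coefficient = 1716 · 64 · (-1) = -109824.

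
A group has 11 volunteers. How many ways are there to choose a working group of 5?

462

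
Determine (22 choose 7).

170544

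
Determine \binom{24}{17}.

C(24,17) = C(24,7) by symmetry.
C(24,7) = (24·23·22·21·20·19·18) / 7! = 1744364160 / 5040 = 346104.

346104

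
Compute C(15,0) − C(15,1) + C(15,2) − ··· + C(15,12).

The partial alternating sum Σ_{k=0}^{12} (−1)^k C(15,k) = (−1)^12 C(14,12) = 91.

91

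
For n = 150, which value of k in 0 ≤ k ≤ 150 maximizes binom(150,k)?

75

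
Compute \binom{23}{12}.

1352078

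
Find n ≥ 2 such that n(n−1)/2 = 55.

n(n−1)/2 = 55 ⇒ n(n−1) = 110. Since 11·10 = 110, n = 11.

11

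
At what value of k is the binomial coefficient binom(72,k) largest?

36

C(72,k) is maximized at k = 72/2 = 36.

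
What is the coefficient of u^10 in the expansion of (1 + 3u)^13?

16888014

The general term is C(13,j)·(1)^j·(3u)^(13-j); the u^10 term has j = 3.
C(13,3) = 286.
Coefficient = C(13,3) · 3^10 = 286 · 59049 = 16888014.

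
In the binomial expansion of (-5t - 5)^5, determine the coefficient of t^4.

-15625

The general term is C(5,j)·(-5t)^j·(-5)^(5-j); the t^4 term has j = 4.
C(5,4) = 5.
Coefficient = C(5,4) · (-5)^4 · (-5)^1 = 5 · 625 · (-5) = -15625.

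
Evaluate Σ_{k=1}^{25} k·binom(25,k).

419430400

Differentiating (1+x)^25 and setting x=1: Σ k·C(25,k) = 25·2^24 = 419430400.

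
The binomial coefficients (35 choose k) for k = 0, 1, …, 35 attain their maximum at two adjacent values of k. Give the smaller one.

17

For odd n = 35, C(35,k) peaks at k = (n−1)/2 and (n+1)/2; the smaller is 17.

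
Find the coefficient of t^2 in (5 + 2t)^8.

1750000

The general term is C(8,j)·(5)^j·(2t)^(8-j); the t^2 term has j = 6.
C(8,6) = 28.
Coefficient = C(8,6) · 5^6 · 2^2 = 28 · 15625 · 4 = 1750000.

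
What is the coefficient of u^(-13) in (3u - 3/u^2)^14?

General term: C(14,j)·(3u)^j·(-3/u^2)^(14-j), with u-exponent 1j − 2(14−j) = 3j − 28.
Set 3j − 28 = -13: j = 5.
C(14,5) = 2002; 3^5 = 243; (-3)^9 = -19683.
Coefficient = 2002 · 243 · (-19683) = -9575503938.

-9575503938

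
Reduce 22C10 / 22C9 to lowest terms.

C(n,k+1)/C(n,k) = (n−k)/(k+1) = (22−9)/(9+1) = 13/10.

13/10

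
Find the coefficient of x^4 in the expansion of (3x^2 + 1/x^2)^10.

General term: C(10,j)·(3x^2)^j·(1/x^2)^(10-j), with x-exponent 2j − 2(10−j) = 4j − 20.
Set 4j − 20 = 4: j = 6.
C(10,6) = 210; 3^6 = 729; 1^4 = 1.
Coefficient = 210 · 729 · 1 = 153090.

153090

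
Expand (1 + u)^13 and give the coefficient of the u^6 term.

1716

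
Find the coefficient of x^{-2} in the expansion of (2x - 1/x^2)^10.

13440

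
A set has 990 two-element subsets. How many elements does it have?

45

n(n−1)/2 = 990 ⇒ n(n−1) = 1980. Since 45·44 = 1980, n = 45.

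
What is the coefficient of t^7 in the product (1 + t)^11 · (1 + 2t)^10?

Coefficient of t^7 = Σ_{j} C(11,j)·1^j·C(10,7-j)·2^(7-j) for j from 0 to 7.
= 15360 + 147840 + 443520 + 554400 + 316800 + 83160 + 9240 + 330 = 1570650.

1570650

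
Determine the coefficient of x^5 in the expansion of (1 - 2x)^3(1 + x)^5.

Coefficient of x^5 = Σ_{j} C(3,j)·(-2)^j·C(5,5-j)·1^(5-j) for j from 0 to 3.
= 1 + (-30) + 120 + (-80) = 11.

11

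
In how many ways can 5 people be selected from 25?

53130

This is C(25,5) = 53130.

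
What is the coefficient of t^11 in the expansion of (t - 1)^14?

-364

The general term is C(14,j)·(t)^j·(-1)^(14-j); the t^11 term has j = 11.
C(14,11) = 364.
Coefficient = C(14,11) · (-1)^3 = 364 · (-1) = -364.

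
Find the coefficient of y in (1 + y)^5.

5

The general term is C(5,j)·(1)^j·(y)^(5-j); the y^1 term has j = 4.
C(5,4) = 5.
Coefficient = C(5,4) = 5.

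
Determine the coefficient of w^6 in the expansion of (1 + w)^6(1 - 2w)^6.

141

Coefficient of w^6 = Σ_{j} C(6,j)·1^j·C(6,6-j)·(-2)^(6-j) for j from 0 to 6.
= 64 + (-1152) + 3600 + (-3200) + 900 + (-72) + 1 = 141.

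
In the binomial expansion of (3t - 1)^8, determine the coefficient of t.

The general term is C(8,j)·(3t)^j·(-1)^(8-j); the t^1 term has j = 1.
C(8,1) = 8.
Coefficient = C(8,1) · 3^1 · (-1)^7 = 8 · 3 · (-1) = -24.

-24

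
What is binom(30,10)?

30045015

C(30,10) = (30·29·28·27·26·25·24·23·22·21) / 10! = 109027350432000 / 3628800 = 30045015.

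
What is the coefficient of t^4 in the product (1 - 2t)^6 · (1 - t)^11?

7610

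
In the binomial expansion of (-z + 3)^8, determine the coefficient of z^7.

-24

The general term is C(8,j)·(-z)^j·(3)^(8-j); the z^7 term has j = 7.
C(8,7) = 8.
Coefficient = C(8,7) · (-1)^7 · 3^1 = 8 · (-1) · 3 = -24.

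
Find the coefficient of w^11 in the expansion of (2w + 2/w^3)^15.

491520

General term: C(15,j)·(2w)^j·(2/w^3)^(15-j), with w-exponent 1j − 3(15−j) = 4j − 45.
Set 4j − 45 = 11: j = 14.
C(15,14) = 15; 2^14 = 16384; 2^1 = 2.
Coefficient = 15 · 16384 · 2 = 491520.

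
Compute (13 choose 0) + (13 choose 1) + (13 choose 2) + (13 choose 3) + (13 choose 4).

1 + 13 + 78 + 286 + 715 = 1093.

1093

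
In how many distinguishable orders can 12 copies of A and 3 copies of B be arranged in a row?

Choose positions for the A's: C(15,12) = 455.

455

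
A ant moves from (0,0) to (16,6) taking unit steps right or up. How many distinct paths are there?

Each path is a sequence of 22 steps with 16 rights: C(22,16) = 74613.

74613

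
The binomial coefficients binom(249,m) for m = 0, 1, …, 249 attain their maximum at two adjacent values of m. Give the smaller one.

124

For odd n = 249, C(249,m) peaks at m = (n−1)/2 and (n+1)/2; the smaller is 124.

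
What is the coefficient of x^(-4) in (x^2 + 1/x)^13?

286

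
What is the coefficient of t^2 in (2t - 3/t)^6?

General term: C(6,j)·(2t)^j·(-3/t)^(6-j), with t-exponent 1j − 1(6−j) = 2j − 6.
Set 2j − 6 = 2: j = 4.
C(6,4) = 15; 2^4 = 16; (-3)^2 = 9.
Coefficient = 15 · 16 · 9 = 2160.

2160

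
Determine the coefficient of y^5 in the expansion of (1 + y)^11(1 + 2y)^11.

189486

Coefficient of y^5 = Σ_{j} C(11,j)·1^j·C(11,5-j)·2^(5-j) for j from 0 to 5.
= 14784 + 58080 + 72600 + 36300 + 7260 + 462 = 189486.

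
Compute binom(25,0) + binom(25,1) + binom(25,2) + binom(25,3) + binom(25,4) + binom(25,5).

68406

1 + 25 + 300 + 2300 + 12650 + 53130 = 68406.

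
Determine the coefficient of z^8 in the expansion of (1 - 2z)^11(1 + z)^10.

Coefficient of z^8 = Σ_{j} C(11,j)·(-2)^j·C(10,8-j)·1^(8-j) for j from 0 to 8.
= 45 + (-2640) + 46200 + (-332640) + 1108800 + (-1774080) + 1330560 + (-422400) + 42240 = -3915.

-3915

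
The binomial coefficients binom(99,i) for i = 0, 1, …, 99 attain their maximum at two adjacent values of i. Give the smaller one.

49

For odd n = 99, C(99,i) peaks at i = (n−1)/2 and (n+1)/2; the smaller is 49.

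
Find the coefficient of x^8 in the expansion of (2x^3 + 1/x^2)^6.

General term: C(6,j)·(2x^3)^j·(1/x^2)^(6-j), with x-exponent 3j − 2(6−j) = 5j − 12.
Set 5j − 12 = 8: j = 4.
C(6,4) = 15; 2^4 = 16; 1^2 = 1.
Coefficient = 15 · 16 · 1 = 240.

240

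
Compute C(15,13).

105

C(15,13) = C(15,2) by symmetry.
C(15,2) = (15·14) / 2! = 210 / 2 = 105.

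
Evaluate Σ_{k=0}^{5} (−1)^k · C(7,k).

-6

The partial alternating sum Σ_{k=0}^{5} (−1)^k C(7,k) = (−1)^5 C(6,5) = -6.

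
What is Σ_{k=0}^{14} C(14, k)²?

40116600

Σ C(14,k)² is the coefficient of x^14 in (1+x)^14(1+x)^14 = (1+x)^28, i.e. C(28,14) = 40116600.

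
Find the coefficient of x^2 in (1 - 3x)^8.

252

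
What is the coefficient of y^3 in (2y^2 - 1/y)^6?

-160

General term: C(6,j)·(2y^2)^j·(-1/y)^(6-j), with y-exponent 2j − 1(6−j) = 3j − 6.
Set 3j − 6 = 3: j = 3.
C(6,3) = 20; 2^3 = 8; (-1)^3 = -1.
Coefficient = 20 · 8 · (-1) = -160.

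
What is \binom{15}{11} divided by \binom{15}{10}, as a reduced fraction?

C(n,k+1)/C(n,k) = (n−k)/(k+1) = (15−10)/(10+1) = 5/11.

5/11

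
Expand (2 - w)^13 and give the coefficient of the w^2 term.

159744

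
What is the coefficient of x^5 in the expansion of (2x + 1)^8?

The general term is C(8,j)·(2x)^j·(1)^(8-j); the x^5 term has j = 5.
C(8,5) = 56.
Coefficient = C(8,5) · 2^5 = 56 · 32 = 1792.

1792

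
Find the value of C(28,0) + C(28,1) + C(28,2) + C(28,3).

3683

1 + 28 + 378 + 3276 = 3683.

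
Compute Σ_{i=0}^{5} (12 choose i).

1586

1 + 12 + 66 + 220 + 495 + 792 = 1586.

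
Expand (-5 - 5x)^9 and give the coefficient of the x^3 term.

-164062500

The general term is C(9,j)·(-5)^j·(-5x)^(9-j); the x^3 term has j = 6.
C(9,6) = 84.
Coefficient = C(9,6) · (-5)^6 · (-5)^3 = 84 · 15625 · (-125) = -164062500.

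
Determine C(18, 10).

43758

C(18,10) = C(18,8) by symmetry.
C(18,8) = (18·17·16·15·14·13·12·11) / 8! = 1764322560 / 40320 = 43758.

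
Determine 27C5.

C(27,5) = (27·26·25·24·23) / 5! = 9687600 / 120 = 80730.

80730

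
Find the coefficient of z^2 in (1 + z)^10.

45

The general term is C(10,j)·(1)^j·(z)^(10-j); the z^2 term has j = 8.
C(10,8) = 45.
Coefficient = C(10,8) = 45.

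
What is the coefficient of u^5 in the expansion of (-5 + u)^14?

-3910156250

The general term is C(14,j)·(-5)^j·(u)^(14-j); the u^5 term has j = 9.
C(14,9) = 2002.
Coefficient = C(14,9) · (-5)^9 = 2002 · (-1953125) = -3910156250.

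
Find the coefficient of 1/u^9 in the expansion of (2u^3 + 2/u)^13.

106496

General term: C(13,j)·(2u^3)^j·(2/u)^(13-j), with u-exponent 3j − 1(13−j) = 4j − 13.
Set 4j − 13 = -9: j = 1.
C(13,1) = 13; 2^1 = 2; 2^12 = 4096.
Coefficient = 13 · 2 · 4096 = 106496.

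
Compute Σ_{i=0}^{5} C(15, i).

4944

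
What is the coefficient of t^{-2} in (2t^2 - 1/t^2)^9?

-2016

General term: C(9,j)·(2t^2)^j·(-1/t^2)^(9-j), with t-exponent 2j − 2(9−j) = 4j − 18.
Set 4j − 18 = -2: j = 4.
C(9,4) = 126; 2^4 = 16; (-1)^5 = -1.
Coefficient = 126 · 16 · (-1) = -2016.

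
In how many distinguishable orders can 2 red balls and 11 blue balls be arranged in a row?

Choose positions for the red balls: C(13,2) = 78.

78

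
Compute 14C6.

3003

C(14,6) = (14·13·12·11·10·9) / 6! = 2162160 / 720 = 3003.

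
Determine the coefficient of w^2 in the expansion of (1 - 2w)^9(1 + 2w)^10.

Coefficient of w^2 = Σ_{j} C(9,j)·(-2)^j·C(10,2-j)·2^(2-j) for j from 0 to 2.
= 180 + (-360) + 144 = -36.

-36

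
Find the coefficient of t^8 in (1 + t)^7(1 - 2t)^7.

-714

Coefficient of t^8 = Σ_{j} C(7,j)·1^j·C(7,8-j)·(-2)^(8-j) for j from 1 to 7.
= (-896) + 9408 + (-23520) + 19600 + (-5880) + 588 + (-14) = -714.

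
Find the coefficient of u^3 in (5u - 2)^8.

-224000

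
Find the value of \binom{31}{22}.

20160075

C(31,22) = C(31,9) by symmetry.
C(31,9) = (31·30·29·28·27·26·25·24·23) / 9! = 7315688016000 / 362880 = 20160075.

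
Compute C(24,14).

1961256

C(24,14) = C(24,10) by symmetry.
C(24,10) = (24·23·22·21·20·19·18·17·16·15) / 10! = 7117005772800 / 3628800 = 1961256.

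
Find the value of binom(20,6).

C(20,6) = (20·19·18·17·16·15) / 6! = 27907200 / 720 = 38760.

38760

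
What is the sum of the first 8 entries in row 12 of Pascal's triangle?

3302

1 + 12 + 66 + 220 + 495 + 792 + 924 + 792 = 3302.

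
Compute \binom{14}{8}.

3003

C(14,8) = C(14,6) by symmetry.
C(14,6) = (14·13·12·11·10·9) / 6! = 2162160 / 720 = 3003.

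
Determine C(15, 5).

3003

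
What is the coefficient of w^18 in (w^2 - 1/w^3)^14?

91

General term: C(14,j)·(w^2)^j·(-1/w^3)^(14-j), with w-exponent 2j − 3(14−j) = 5j − 42.
Set 5j − 42 = 18: j = 12.
C(14,12) = 91; 1^12 = 1; (-1)^2 = 1.
Coefficient = 91 · 1 · 1 = 91.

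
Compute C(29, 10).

20030010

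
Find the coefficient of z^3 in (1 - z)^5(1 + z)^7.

Coefficient of z^3 = Σ_{j} C(5,j)·(-1)^j·C(7,3-j)·1^(3-j) for j from 0 to 3.
= 35 + (-105) + 70 + (-10) = -10.

-10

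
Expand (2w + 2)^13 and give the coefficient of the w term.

The general term is C(13,j)·(2w)^j·(2)^(13-j); the w^1 term has j = 1.
C(13,1) = 13.
Coefficient = C(13,1) · 2^1 · 2^12 = 13 · 2 · 4096 = 106496.

106496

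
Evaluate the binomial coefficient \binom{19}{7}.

50388

C(19,7) = (19·18·17·16·15·14·13) / 7! = 253955520 / 5040 = 50388.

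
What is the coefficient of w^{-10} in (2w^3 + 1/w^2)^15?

General term: C(15,j)·(2w^3)^j·(1/w^2)^(15-j), with w-exponent 3j − 2(15−j) = 5j − 30.
Set 5j − 30 = -10: j = 4.
C(15,4) = 1365; 2^4 = 16; 1^11 = 1.
Coefficient = 1365 · 16 · 1 = 21840.

21840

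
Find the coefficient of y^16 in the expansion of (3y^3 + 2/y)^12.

55427328

General term: C(12,j)·(3y^3)^j·(2/y)^(12-j), with y-exponent 3j − 1(12−j) = 4j − 12.
Set 4j − 12 = 16: j = 7.
C(12,7) = 792; 3^7 = 2187; 2^5 = 32.
Coefficient = 792 · 2187 · 32 = 55427328.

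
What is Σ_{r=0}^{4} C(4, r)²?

70

Σ C(4,r)² is the coefficient of x^4 in (1+x)^4(1+x)^4 = (1+x)^8, i.e. C(8,4) = 70.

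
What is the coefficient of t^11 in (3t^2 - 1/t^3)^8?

-17496

General term: C(8,j)·(3t^2)^j·(-1/t^3)^(8-j), with t-exponent 2j − 3(8−j) = 5j − 24.
Set 5j − 24 = 11: j = 7.
C(8,7) = 8; 3^7 = 2187; (-1)^1 = -1.
Coefficient = 8 · 2187 · (-1) = -17496.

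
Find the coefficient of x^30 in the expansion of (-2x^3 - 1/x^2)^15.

General term: C(15,j)·(-2x^3)^j·(-1/x^2)^(15-j), with x-exponent 3j − 2(15−j) = 5j − 30.
Set 5j − 30 = 30: j = 12.
C(15,12) = 455; (-2)^12 = 4096; (-1)^3 = -1.
Coefficient = 455 · 4096 · (-1) = -1863680.

-1863680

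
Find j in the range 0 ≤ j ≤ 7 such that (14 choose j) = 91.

2

C(14,j) increases on 0 ≤ j ≤ 7. C(14,1) = 14 and C(14,2) = 91, so j = 2.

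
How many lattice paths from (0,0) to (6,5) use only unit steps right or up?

462

Each path is a sequence of 11 steps with 6 rights: C(11,6) = 462.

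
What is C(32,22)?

64512240

C(32,22) = C(32,10) by symmetry.
C(32,10) = (32·31·30·29·28·27·26·25·24·23) / 10! = 234102016512000 / 3628800 = 64512240.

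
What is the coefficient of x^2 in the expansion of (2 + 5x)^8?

The general term is C(8,j)·(2)^j·(5x)^(8-j); the x^2 term has j = 6.
C(8,6) = 28.
Coefficient = C(8,6) · 2^6 · 5^2 = 28 · 64 · 25 = 44800.

44800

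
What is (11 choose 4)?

330

C(11,4) = (11·10·9·8) / 4! = 7920 / 24 = 330.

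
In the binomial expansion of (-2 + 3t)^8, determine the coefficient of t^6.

The general term is C(8,j)·(-2)^j·(3t)^(8-j); the t^6 term has j = 2.
C(8,2) = 28.
Coefficient = C(8,2) · (-2)^2 · 3^6 = 28 · 4 · 729 = 81648.

81648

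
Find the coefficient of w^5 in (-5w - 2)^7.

The general term is C(7,j)·(-5w)^j·(-2)^(7-j); the w^5 term has j = 5.
C(7,5) = 21.
Coefficient = C(7,5) · (-5)^5 · (-2)^2 = 21 · (-3125) · 4 = -262500.

-262500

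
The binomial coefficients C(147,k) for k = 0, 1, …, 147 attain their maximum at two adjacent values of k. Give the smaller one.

73

For odd n = 147, C(147,k) peaks at k = (n−1)/2 and (n+1)/2; the smaller is 73.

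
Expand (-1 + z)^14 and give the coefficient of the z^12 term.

91

The general term is C(14,j)·(-1)^j·(z)^(14-j); the z^12 term has j = 2.
C(14,2) = 91.
Coefficient = C(14,2) = 91.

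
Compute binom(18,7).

31824

C(18,7) = (18·17·16·15·14·13·12) / 7! = 160392960 / 5040 = 31824.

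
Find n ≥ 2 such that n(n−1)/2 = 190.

20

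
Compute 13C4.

C(13,4) = (13·12·11·10) / 4! = 17160 / 24 = 715.

715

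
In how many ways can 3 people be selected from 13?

This is C(13,3) = 286.

286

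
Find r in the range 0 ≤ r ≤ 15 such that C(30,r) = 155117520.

15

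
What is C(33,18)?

C(33,18) = C(33,15) by symmetry.
C(33,15) = (33·32·31·30·29·28·27·26·25·24·23·22·21·20·19) / 15! = 1356265350621941760000 / 1307674368000 = 1037158320.

1037158320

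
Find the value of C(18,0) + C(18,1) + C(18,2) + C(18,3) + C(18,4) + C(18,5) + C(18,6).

1 + 18 + 153 + 816 + 3060 + 8568 + 18564 = 31180.

31180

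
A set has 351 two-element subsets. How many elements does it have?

27

n(n−1)/2 = 351 ⇒ n(n−1) = 702. Since 27·26 = 702, n = 27.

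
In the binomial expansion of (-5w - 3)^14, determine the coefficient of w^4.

36942530625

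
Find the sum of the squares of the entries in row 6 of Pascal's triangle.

924

By Vandermonde's identity, Σ C(6,i)² = C(12,6) = 924.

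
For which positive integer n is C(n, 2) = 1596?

n(n−1)/2 = 1596 ⇒ n(n−1) = 3192. Since 57·56 = 3192, n = 57.

57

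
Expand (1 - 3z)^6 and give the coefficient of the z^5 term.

The general term is C(6,j)·(1)^j·(-3z)^(6-j); the z^5 term has j = 1.
C(6,1) = 6.
Coefficient = C(6,1) · (-3)^5 = 6 · (-243) = -1458.

-1458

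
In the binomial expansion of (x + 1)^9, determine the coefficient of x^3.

The general term is C(9,j)·(x)^j·(1)^(9-j); the x^3 term has j = 3.
C(9,3) = 84.
Coefficient = C(9,3) = 84.

84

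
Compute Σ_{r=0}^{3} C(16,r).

697

1 + 16 + 120 + 560 = 697.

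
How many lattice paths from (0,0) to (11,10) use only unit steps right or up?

Each path is a sequence of 21 steps with 11 rights: C(21,11) = 352716.

352716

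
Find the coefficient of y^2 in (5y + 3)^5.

The general term is C(5,j)·(5y)^j·(3)^(5-j); the y^2 term has j = 2.
C(5,2) = 10.
Coefficient = C(5,2) · 5^2 · 3^3 = 10 · 25 · 27 = 6750.

6750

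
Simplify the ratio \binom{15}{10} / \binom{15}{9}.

C(n,k+1)/C(n,k) = (n−k)/(k+1) = (15−9)/(9+1) = 6/10 = 3/5.

3/5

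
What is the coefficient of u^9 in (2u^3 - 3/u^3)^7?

General term: C(7,j)·(2u^3)^j·(-3/u^3)^(7-j), with u-exponent 3j − 3(7−j) = 6j − 21.
Set 6j − 21 = 9: j = 5.
C(7,5) = 21; 2^5 = 32; (-3)^2 = 9.
Coefficient = 21 · 32 · 9 = 6048.

6048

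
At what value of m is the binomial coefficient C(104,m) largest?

C(104,m) is maximized at m = 104/2 = 52.

52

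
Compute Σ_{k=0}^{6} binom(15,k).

9949

1 + 15 + 105 + 455 + 1365 + 3003 + 5005 = 9949.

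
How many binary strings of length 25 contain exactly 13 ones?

Choose the 13 positions: C(25,13) = 5200300.

5200300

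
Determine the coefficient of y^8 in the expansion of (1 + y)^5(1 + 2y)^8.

Coefficient of y^8 = Σ_{j} C(5,j)·1^j·C(8,8-j)·2^(8-j) for j from 0 to 5.
= 256 + 5120 + 17920 + 17920 + 5600 + 448 = 47264.

47264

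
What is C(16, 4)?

C(16,4) = (16·15·14·13) / 4! = 43680 / 24 = 1820.

1820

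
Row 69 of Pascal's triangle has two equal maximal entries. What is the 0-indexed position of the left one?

For odd n = 69, C(69,j) peaks at j = (n−1)/2 and (n+1)/2; the smaller is 34.

34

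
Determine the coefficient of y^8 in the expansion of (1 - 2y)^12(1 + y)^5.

Coefficient of y^8 = Σ_{j} C(12,j)·(-2)^j·C(5,8-j)·1^(8-j) for j from 3 to 8.
= (-1760) + 39600 + (-253440) + 591360 + (-506880) + 126720 = -4400.

-4400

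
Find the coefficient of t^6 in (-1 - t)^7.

The general term is C(7,j)·(-1)^j·(-t)^(7-j); the t^6 term has j = 1.
C(7,1) = 7.
Coefficient = C(7,1) · (-1)^1 = 7 · (-1) = -7.

-7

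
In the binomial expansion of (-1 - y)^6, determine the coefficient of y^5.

6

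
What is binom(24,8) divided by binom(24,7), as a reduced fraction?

17/8

C(n,k+1)/C(n,k) = (n−k)/(k+1) = (24−7)/(7+1) = 17/8.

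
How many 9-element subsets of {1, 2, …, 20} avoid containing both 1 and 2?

136136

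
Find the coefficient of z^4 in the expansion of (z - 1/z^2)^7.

-7

General term: C(7,j)·(z)^j·(-1/z^2)^(7-j), with z-exponent 1j − 2(7−j) = 3j − 14.
Set 3j − 14 = 4: j = 6.
C(7,6) = 7; 1^6 = 1; (-1)^1 = -1.
Coefficient = 7 · 1 · (-1) = -7.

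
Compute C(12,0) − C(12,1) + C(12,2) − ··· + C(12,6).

462

The partial alternating sum Σ_{k=0}^{6} (−1)^k C(12,k) = (−1)^6 C(11,6) = 462.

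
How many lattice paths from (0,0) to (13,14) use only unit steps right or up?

Each path is a sequence of 27 steps with 13 rights: C(27,13) = 20058300.

20058300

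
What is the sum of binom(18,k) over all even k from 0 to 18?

Even-k terms of row 18 sum to 2^17 = 131072.

131072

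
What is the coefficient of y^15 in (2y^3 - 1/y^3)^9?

4608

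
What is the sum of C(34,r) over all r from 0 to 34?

The entries of row 34 sum to 2^34 = 17179869184.

17179869184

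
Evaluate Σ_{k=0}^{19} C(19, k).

524288

Setting x = 1 in (1+x)^19 gives Σ C(19,k) = 2^19 = 524288.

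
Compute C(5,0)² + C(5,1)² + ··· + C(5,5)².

By Vandermonde's identity, Σ C(5,k)² = C(10,5) = 252.

252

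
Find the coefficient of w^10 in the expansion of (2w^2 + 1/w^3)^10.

General term: C(10,j)·(2w^2)^j·(1/w^3)^(10-j), with w-exponent 2j − 3(10−j) = 5j − 30.
Set 5j − 30 = 10: j = 8.
C(10,8) = 45; 2^8 = 256; 1^2 = 1.
Coefficient = 45 · 256 · 1 = 11520.

11520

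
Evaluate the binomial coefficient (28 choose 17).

21474180

C(28,17) = C(28,11) by symmetry.
C(28,11) = (28·27·26·25·24·23·22·21·20·19·18) / 11! = 857180548224000 / 39916800 = 21474180.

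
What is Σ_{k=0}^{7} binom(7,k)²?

Σ C(7,k)² is the coefficient of x^7 in (1+x)^7(1+x)^7 = (1+x)^14, i.e. C(14,7) = 3432.

3432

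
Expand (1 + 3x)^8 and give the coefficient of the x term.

24

The general term is C(8,j)·(1)^j·(3x)^(8-j); the x^1 term has j = 7.
C(8,7) = 8.
Coefficient = C(8,7) · 3^1 = 8 · 3 = 24.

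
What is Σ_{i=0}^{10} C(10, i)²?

Σ C(10,i)² is the coefficient of x^10 in (1+x)^10(1+x)^10 = (1+x)^20, i.e. C(20,10) = 184756.

184756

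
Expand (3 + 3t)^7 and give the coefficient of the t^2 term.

45927

The general term is C(7,j)·(3)^j·(3t)^(7-j); the t^2 term has j = 5.
C(7,5) = 21.
Coefficient = C(7,5) · 3^5 · 3^2 = 21 · 243 · 9 = 45927.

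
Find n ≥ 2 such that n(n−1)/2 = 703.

n(n−1)/2 = 703 ⇒ n(n−1) = 1406. Since 38·37 = 1406, n = 38.

38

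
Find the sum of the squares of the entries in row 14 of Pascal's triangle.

40116600

By Vandermonde's identity, Σ C(14,i)² = C(28,14) = 40116600.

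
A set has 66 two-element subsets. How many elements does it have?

12

n(n−1)/2 = 66 ⇒ n(n−1) = 132. Since 12·11 = 132, n = 12.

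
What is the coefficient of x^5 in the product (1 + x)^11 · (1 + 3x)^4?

20163

Coefficient of x^5 = Σ_{j} C(11,j)·1^j·C(4,5-j)·3^(5-j) for j from 1 to 5.
= 891 + 5940 + 8910 + 3960 + 462 = 20163.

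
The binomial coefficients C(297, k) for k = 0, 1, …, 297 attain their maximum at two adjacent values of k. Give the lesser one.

For odd n = 297, C(297,k) peaks at k = (n−1)/2 and (n+1)/2; the lesser is 148.

148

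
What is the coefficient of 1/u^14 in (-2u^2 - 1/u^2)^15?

General term: C(15,j)·(-2u^2)^j·(-1/u^2)^(15-j), with u-exponent 2j − 2(15−j) = 4j − 30.
Set 4j − 30 = -14: j = 4.
C(15,4) = 1365; (-2)^4 = 16; (-1)^11 = -1.
Coefficient = 1365 · 16 · (-1) = -21840.

-21840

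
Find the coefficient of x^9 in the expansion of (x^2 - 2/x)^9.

General term: C(9,j)·(x^2)^j·(-2/x)^(9-j), with x-exponent 2j − 1(9−j) = 3j − 9.
Set 3j − 9 = 9: j = 6.
C(9,6) = 84; 1^6 = 1; (-2)^3 = -8.
Coefficient = 84 · 1 · (-8) = -672.

-672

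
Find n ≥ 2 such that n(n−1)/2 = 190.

n(n−1)/2 = 190 ⇒ n(n−1) = 380. Since 20·19 = 380, n = 20.

20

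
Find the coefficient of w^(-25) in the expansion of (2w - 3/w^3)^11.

-4330260

General term: C(11,j)·(2w)^j·(-3/w^3)^(11-j), with w-exponent 1j − 3(11−j) = 4j − 33.
Set 4j − 33 = -25: j = 2.
C(11,2) = 55; 2^2 = 4; (-3)^9 = -19683.
Coefficient = 55 · 4 · (-19683) = -4330260.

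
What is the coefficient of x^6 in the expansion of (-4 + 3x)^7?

The general term is C(7,j)·(-4)^j·(3x)^(7-j); the x^6 term has j = 1.
C(7,1) = 7.
Coefficient = C(7,1) · (-4)^1 · 3^6 = 7 · (-4) · 729 = -20412.

-20412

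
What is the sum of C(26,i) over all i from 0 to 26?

The entries of row 26 sum to 2^26 = 67108864.

67108864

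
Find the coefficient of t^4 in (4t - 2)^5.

-2560

The general term is C(5,j)·(4t)^j·(-2)^(5-j); the t^4 term has j = 4.
C(5,4) = 5.
Coefficient = C(5,4) · 4^4 · (-2)^1 = 5 · 256 · (-2) = -2560.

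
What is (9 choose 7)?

36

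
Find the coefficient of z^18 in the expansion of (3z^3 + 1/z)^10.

262440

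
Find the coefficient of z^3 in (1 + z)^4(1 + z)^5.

84

Coefficient of z^3 = Σ_{j} C(4,j)·C(5,3-j) for j from 0 to 3.
= 10 + 40 + 30 + 4 = 84.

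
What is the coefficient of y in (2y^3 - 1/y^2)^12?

-25344

General term: C(12,j)·(2y^3)^j·(-1/y^2)^(12-j), with y-exponent 3j − 2(12−j) = 5j − 24.
Set 5j − 24 = 1: j = 5.
C(12,5) = 792; 2^5 = 32; (-1)^7 = -1.
Coefficient = 792 · 32 · (-1) = -25344.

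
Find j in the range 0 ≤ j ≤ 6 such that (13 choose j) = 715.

4

C(13,j) increases on 0 ≤ j ≤ 6. C(13,3) = 286 and C(13,4) = 715, so j = 4.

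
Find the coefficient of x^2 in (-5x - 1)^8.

700

The general term is C(8,j)·(-5x)^j·(-1)^(8-j); the x^2 term has j = 2.
C(8,2) = 28.
Coefficient = C(8,2) · (-5)^2 = 28 · 25 = 700.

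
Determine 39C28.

1676056044

C(39,28) = C(39,11) by symmetry.
C(39,11) = (39·38·37·36·35·34·33·32·31·30·29) / 11! = 66902793897139200 / 39916800 = 1676056044.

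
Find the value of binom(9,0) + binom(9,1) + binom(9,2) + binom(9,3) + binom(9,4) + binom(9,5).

382

1 + 9 + 36 + 84 + 126 + 126 = 382.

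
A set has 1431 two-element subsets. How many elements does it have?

54

n(n−1)/2 = 1431 ⇒ n(n−1) = 2862. Since 54·53 = 2862, n = 54.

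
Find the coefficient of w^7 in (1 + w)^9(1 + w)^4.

1716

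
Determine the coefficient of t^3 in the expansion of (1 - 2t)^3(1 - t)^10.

-518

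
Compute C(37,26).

854992152

C(37,26) = C(37,11) by symmetry.
C(37,11) = (37·36·35·34·33·32·31·30·29·28·27) / 11! = 34128550732953600 / 39916800 = 854992152.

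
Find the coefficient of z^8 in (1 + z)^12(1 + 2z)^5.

155375

Coefficient of z^8 = Σ_{j} C(12,j)·1^j·C(5,8-j)·2^(8-j) for j from 3 to 8.
= 7040 + 39600 + 63360 + 36960 + 7920 + 495 = 155375.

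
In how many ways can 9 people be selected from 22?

This is C(22,9) = 497420.

497420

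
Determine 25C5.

53130

C(25,5) = (25·24·23·22·21) / 5! = 6375600 / 120 = 53130.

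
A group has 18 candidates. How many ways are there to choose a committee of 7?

31824

This is C(18,7) = 31824.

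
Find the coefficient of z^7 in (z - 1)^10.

The general term is C(10,j)·(z)^j·(-1)^(10-j); the z^7 term has j = 7.
C(10,7) = 120.
Coefficient = C(10,7) · (-1)^3 = 120 · (-1) = -120.

-120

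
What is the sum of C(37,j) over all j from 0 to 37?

137438953472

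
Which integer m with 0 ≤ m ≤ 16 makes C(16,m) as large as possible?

8

C(16,m) is maximized at m = 16/2 = 8.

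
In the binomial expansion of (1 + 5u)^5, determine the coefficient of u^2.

The general term is C(5,j)·(1)^j·(5u)^(5-j); the u^2 term has j = 3.
C(5,3) = 10.
Coefficient = C(5,3) · 5^2 = 10 · 25 = 250.

250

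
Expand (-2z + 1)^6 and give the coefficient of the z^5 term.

-192

The general term is C(6,j)·(-2z)^j·(1)^(6-j); the z^5 term has j = 5.
C(6,5) = 6.
Coefficient = C(6,5) · (-2)^5 = 6 · (-32) = -192.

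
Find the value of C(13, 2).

78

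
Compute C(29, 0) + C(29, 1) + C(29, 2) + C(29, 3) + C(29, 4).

27841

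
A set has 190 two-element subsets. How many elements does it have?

20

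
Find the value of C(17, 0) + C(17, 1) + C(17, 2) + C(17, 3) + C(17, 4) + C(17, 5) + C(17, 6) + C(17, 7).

41226

1 + 17 + 136 + 680 + 2380 + 6188 + 12376 + 19448 = 41226.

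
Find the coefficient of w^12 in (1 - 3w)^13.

6908733

The general term is C(13,j)·(1)^j·(-3w)^(13-j); the w^12 term has j = 1.
C(13,1) = 13.
Coefficient = C(13,1) · (-3)^12 = 13 · 531441 = 6908733.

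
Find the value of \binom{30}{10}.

30045015

C(30,10) = (30·29·28·27·26·25·24·23·22·21) / 10! = 109027350432000 / 3628800 = 30045015.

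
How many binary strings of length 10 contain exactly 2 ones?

45

Choose the 2 positions: C(10,2) = 45.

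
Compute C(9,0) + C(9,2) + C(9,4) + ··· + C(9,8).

256

Even-k terms of row 9 sum to 2^8 = 256.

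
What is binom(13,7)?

1716

C(13,7) = C(13,6) by symmetry.
C(13,6) = (13·12·11·10·9·8) / 6! = 1235520 / 720 = 1716.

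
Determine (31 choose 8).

C(31,8) = (31·30·29·28·27·26·25·24) / 8! = 318073392000 / 40320 = 7888725.

7888725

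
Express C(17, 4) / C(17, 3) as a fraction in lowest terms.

C(n,k+1)/C(n,k) = (n−k)/(k+1) = (17−3)/(3+1) = 14/4 = 7/2.

7/2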